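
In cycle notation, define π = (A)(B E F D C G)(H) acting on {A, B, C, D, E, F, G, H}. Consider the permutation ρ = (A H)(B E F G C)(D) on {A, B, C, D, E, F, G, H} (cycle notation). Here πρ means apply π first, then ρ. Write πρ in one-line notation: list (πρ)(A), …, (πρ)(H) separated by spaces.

(πρ)(x) = ρ(π(x)). Computing each image: ρ(π(A)) = ρ(A) = H, ρ(π(B)) = ρ(E) = F, ρ(π(C)) = ρ(G) = C, ρ(π(D)) = ρ(C) = B, ρ(π(E)) = ρ(F) = G, ρ(π(F)) = ρ(D) = D, ρ(π(G)) = ρ(B) = E, ρ(π(H)) = ρ(H) = A.
Hence πρ = [H F C B G D E A].

H F C B G D E A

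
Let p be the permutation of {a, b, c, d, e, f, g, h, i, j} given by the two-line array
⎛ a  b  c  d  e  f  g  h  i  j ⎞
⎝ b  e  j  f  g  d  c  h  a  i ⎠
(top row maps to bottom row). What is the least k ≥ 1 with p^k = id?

Writing p as disjoint cycles, the cycle lengths are 7, 2, 1.
Since disjoint cycles commute, ord(p) = lcm(7, 2) = 14.

14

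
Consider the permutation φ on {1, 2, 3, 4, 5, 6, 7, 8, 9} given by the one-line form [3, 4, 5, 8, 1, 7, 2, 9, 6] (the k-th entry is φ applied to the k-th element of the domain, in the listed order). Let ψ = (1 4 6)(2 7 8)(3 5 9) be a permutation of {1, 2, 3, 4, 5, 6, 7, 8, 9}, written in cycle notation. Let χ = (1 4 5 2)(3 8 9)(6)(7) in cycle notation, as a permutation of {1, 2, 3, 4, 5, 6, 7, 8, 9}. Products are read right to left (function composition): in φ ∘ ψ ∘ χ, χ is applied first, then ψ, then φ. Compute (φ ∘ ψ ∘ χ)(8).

5

Apply the permutations in order: χ(8) = 9, then ψ(9) = 3, then φ(3) = 5. So (φ ∘ ψ ∘ χ)(8) = 5.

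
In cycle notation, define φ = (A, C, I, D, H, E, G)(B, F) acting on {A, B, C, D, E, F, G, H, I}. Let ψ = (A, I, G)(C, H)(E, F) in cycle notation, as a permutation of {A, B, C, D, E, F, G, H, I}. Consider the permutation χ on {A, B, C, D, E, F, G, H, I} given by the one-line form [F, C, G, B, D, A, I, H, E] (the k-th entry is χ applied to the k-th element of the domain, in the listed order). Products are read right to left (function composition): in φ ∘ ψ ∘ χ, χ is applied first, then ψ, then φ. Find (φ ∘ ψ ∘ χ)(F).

D

Chase F: χ(F) = A; ψ(A) = I; φ(I) = D. Hence (φ ∘ ψ ∘ χ)(F) = D.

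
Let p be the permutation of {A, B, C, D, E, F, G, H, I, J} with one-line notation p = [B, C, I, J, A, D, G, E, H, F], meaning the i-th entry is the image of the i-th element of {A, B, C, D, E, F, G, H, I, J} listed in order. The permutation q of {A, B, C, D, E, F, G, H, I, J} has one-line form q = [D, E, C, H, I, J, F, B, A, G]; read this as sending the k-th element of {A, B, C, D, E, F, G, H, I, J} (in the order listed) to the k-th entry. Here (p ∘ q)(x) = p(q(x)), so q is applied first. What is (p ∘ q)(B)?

A

q(B) = E, then p(E) = A; composing gives (p ∘ q)(B) = A.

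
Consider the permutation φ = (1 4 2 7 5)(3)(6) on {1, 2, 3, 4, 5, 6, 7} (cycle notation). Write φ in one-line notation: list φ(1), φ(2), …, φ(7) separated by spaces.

Reading each image from the cycles: 1→4, 2→7, 3→3, 4→2, 5→1, 6→6, 7→5.
So the one-line form is 4 7 3 2 1 6 5.

4 7 3 2 1 6 5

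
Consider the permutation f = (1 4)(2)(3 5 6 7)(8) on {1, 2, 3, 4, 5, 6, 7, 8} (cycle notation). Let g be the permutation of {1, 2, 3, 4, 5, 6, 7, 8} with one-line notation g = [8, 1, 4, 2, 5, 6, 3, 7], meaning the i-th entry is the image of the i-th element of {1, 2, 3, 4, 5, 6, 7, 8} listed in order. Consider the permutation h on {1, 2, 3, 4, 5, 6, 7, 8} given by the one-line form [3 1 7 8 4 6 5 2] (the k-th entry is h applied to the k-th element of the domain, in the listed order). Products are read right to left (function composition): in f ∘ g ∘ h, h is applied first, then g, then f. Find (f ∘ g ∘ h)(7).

(f ∘ g ∘ h)(7) = f(g(h(7))). h(7) = 5, then g(5) = 5, then f(5) = 6, so the result is 6.

6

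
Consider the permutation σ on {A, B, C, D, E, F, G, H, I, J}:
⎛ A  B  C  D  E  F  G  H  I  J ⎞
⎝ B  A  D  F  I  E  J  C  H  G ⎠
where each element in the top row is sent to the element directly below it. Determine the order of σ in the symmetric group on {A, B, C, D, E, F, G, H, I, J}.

6

The disjoint-cycle form of σ has cycle lengths 6, 2, 2.
Since disjoint cycles commute, ord(σ) = lcm(6, 2, 2) = 6.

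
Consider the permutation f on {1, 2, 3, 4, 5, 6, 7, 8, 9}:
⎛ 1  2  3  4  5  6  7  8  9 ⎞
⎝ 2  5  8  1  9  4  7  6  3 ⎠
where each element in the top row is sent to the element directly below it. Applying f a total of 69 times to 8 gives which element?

5

Tracing 8 → 6 → … returns to 8 after 8 steps, so 8 lies in an 8-cycle (1, 2, 5, 9, 3, 8, 6, 4).
On an 8-cycle, f^8 is the identity, so f^69 = f^5 there (69 ≡ 5 mod 8).
Stepping 5 places around the cycle: 8 → 6 → 4 → 1 → 2 → 5.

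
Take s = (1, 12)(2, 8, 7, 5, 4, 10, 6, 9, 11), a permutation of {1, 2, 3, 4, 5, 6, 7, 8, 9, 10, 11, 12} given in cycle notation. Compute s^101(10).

9

10 lies in the 9-cycle (2, 8, 7, 5, 4, 10, 6, 9, 11).
On a 9-cycle, s^9 is the identity, so s^101 = s^2 there (101 ≡ 2 mod 9).
Advancing 2 steps from 10: 10 → 6 → 9.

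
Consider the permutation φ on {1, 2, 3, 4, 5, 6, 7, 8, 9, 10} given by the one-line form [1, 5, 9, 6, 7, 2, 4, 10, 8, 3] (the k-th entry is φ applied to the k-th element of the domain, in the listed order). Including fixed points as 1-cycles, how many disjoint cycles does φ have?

The cycle decomposition is (1)(2, 5, 7, 4, 6)(3, 9, 8, 10), which has 3 cycles (counting 1-cycles).

3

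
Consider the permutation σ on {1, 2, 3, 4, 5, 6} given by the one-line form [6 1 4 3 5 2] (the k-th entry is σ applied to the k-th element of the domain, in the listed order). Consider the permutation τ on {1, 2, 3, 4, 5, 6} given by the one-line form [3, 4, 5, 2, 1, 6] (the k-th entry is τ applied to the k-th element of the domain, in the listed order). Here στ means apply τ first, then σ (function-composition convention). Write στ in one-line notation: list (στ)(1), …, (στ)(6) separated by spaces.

(στ)(x) = σ(τ(x)). Computing each image: σ(τ(1)) = σ(3) = 4, σ(τ(2)) = σ(4) = 3, σ(τ(3)) = σ(5) = 5, σ(τ(4)) = σ(2) = 1, σ(τ(5)) = σ(1) = 6, σ(τ(6)) = σ(6) = 2.
Hence στ = [4 3 5 1 6 2].

4 3 5 1 6 2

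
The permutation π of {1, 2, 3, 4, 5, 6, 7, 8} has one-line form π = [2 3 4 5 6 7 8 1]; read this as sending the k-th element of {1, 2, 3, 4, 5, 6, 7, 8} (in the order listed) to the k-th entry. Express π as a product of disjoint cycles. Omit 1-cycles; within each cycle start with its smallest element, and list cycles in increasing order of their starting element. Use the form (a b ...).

Start at 1 and follow images: 1 → 2 → 3 → 4 → 5 → 6 → 7 → 8 → 1, giving the cycle (1 2 3 4 5 6 7 8).
Repeating from the next unused element and collecting all non-trivial cycles gives (1 2 3 4 5 6 7 8).

(1 2 3 4 5 6 7 8)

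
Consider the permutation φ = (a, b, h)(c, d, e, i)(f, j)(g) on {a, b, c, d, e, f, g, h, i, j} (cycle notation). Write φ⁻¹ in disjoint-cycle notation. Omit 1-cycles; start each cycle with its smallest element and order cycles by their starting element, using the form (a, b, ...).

(a, h, b)(c, i, e, d)(f, j)

If φ sends a → b within a cycle, φ⁻¹ sends b → a; equivalently, reverse each cycle.
Reversing each cycle of φ and rotating so the smallest element leads gives (a, h, b)(c, i, e, d)(f, j).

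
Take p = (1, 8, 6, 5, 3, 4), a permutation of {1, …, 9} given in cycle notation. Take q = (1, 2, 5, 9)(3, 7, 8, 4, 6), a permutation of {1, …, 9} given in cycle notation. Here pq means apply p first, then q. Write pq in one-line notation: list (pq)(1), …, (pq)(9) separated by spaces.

For each element, apply p then q: 1 → 8 → 4; 2 → 2 → 5; 3 → 4 → 6; 4 → 1 → 2; 5 → 3 → 7; 6 → 5 → 9; 7 → 7 → 8; 8 → 6 → 3; 9 → 9 → 1.
Collecting the images, pq = [4 5 6 2 7 9 8 3 1].

4 5 6 2 7 9 8 3 1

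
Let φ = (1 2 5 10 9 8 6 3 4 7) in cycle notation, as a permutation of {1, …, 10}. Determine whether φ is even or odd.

odd

The cycle lengths are 10.
A cycle of length ℓ contributes ℓ−1 transpositions, so φ is a product of 9 transpositions — odd.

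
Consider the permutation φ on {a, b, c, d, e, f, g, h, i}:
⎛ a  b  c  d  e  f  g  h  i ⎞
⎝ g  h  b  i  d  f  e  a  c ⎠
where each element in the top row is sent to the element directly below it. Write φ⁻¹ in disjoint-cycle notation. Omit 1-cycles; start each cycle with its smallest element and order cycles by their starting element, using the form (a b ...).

(a h b c i d e g)

First write φ in disjoint cycles: (a g e d i c b h).
The inverse reverses every cycle; in canonical form, φ⁻¹ = (a h b c i d e g).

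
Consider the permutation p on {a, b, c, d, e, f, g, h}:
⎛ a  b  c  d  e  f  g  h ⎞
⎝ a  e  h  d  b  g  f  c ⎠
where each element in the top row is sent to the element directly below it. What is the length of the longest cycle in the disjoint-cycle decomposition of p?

Decomposing into disjoint cycles gives (b e)(c h)(f g); the longest has length 2.

2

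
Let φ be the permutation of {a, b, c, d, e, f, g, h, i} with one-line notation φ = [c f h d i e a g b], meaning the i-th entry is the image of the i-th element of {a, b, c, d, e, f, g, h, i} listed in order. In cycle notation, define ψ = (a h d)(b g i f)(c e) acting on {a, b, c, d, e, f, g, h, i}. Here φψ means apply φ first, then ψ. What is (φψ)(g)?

φ(g) = a, then ψ(a) = h; composing gives (φψ)(g) = h.

h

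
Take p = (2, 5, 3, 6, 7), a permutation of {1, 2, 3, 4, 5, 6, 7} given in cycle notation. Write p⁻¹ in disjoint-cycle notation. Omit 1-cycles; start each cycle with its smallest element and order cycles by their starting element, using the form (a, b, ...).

Inverting a permutation written in cycle notation just reverses the order within every cycle.
After reversing and putting each cycle's least element first, p⁻¹ = (2, 7, 6, 3, 5).

(2, 7, 6, 3, 5)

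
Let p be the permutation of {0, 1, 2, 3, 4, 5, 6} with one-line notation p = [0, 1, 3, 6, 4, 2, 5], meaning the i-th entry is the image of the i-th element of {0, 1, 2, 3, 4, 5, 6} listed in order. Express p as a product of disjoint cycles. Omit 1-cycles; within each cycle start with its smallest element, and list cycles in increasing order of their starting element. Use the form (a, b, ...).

Start at 2 and follow images: 2 → 3 → 6 → 5 → 2, giving the cycle (2, 3, 6, 5).
Continuing from each remaining unvisited element yields (2, 3, 6, 5).

(2, 3, 6, 5)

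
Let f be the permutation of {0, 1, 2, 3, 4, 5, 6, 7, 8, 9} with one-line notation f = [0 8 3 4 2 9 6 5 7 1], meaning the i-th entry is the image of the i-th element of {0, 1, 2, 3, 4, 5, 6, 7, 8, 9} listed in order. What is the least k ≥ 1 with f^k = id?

15

The disjoint-cycle form of f has cycle lengths 5, 3, 1, 1.
The order of f is the least common multiple of its cycle lengths: lcm(5, 3) = 15.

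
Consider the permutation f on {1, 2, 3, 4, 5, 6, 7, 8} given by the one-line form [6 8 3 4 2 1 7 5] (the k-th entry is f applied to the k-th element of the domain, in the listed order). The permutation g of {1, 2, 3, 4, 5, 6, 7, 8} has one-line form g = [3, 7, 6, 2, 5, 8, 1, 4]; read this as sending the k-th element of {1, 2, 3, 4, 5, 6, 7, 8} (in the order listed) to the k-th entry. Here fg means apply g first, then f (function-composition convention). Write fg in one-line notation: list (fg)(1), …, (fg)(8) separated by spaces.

For each element, apply g then f: 1 → 3 → 3; 2 → 7 → 7; 3 → 6 → 1; 4 → 2 → 8; 5 → 5 → 2; 6 → 8 → 5; 7 → 1 → 6; 8 → 4 → 4.
So fg in one-line form is 3 7 1 8 2 5 6 4.

3 7 1 8 2 5 6 4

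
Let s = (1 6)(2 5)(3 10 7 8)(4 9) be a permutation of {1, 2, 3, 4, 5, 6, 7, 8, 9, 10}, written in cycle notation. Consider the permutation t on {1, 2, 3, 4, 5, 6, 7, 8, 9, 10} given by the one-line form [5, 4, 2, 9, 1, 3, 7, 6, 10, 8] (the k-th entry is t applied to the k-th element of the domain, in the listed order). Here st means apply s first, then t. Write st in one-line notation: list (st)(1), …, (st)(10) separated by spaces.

Chase each element through s then t: 1 → 6 → 3; 2 → 5 → 1; 3 → 10 → 8; 4 → 9 → 10; 5 → 2 → 4; 6 → 1 → 5; 7 → 8 → 6; 8 → 3 → 2; 9 → 4 → 9; 10 → 7 → 7.
So st in one-line form is 3 1 8 10 4 5 6 2 9 7.

3 1 8 10 4 5 6 2 9 7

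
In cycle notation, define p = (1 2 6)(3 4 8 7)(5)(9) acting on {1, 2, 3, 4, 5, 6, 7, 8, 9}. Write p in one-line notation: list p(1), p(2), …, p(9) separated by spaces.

Reading each image from the cycles: 1↦2, 2↦6, 3↦4, 4↦8, 5↦5, 6↦1, 7↦3, 8↦7, 9↦9.
Listing these in domain order gives 2 6 4 8 5 1 3 7 9.

2 6 4 8 5 1 3 7 9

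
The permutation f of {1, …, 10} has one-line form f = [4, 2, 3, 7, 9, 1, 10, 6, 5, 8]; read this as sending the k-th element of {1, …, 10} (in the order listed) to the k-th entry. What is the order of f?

6

Decomposing into disjoint cycles gives cycle lengths 6, 2, 1, 1.
Since disjoint cycles commute, ord(f) = lcm(6, 2) = 6.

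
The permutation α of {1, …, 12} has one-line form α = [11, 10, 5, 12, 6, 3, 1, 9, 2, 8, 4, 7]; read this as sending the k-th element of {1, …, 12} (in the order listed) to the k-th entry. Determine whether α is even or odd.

odd

In disjoint-cycle form the cycle lengths are 5, 4, 3.
A cycle is odd iff its length is even; α has 1 even-length cycle, so sgn(α) = (−1)^1 and α is odd.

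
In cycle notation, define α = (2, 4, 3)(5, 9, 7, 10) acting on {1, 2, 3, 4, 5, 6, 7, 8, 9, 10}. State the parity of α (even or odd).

odd

The cycle lengths are 4, 3, 1, 1, 1.
A cycle is odd iff its length is even; α has 1 even-length cycle, so sgn(α) = (−1)^1 and α is odd.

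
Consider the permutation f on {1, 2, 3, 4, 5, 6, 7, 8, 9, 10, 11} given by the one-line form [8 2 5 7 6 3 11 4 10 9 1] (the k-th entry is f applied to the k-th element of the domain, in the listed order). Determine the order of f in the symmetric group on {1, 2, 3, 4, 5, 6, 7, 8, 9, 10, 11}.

Writing f as disjoint cycles, the cycle lengths are 5, 3, 2, 1.
The order is lcm(5, 3, 2) = 30.

30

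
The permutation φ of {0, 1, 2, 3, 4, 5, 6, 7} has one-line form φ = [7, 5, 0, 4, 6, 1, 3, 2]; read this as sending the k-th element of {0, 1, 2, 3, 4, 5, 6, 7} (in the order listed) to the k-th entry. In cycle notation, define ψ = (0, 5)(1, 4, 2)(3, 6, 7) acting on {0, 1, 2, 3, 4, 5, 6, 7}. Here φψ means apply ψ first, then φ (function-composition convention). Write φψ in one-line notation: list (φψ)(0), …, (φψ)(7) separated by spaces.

(φψ)(x) = φ(ψ(x)). Computing each image: φ(ψ(0)) = φ(5) = 1, φ(ψ(1)) = φ(4) = 6, φ(ψ(2)) = φ(1) = 5, φ(ψ(3)) = φ(6) = 3, φ(ψ(4)) = φ(2) = 0, φ(ψ(5)) = φ(0) = 7, φ(ψ(6)) = φ(7) = 2, φ(ψ(7)) = φ(3) = 4.
Hence φψ = [1 6 5 3 0 7 2 4].

1 6 5 3 0 7 2 4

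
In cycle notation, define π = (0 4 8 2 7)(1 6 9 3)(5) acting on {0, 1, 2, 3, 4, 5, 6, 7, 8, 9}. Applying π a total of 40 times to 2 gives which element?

2 lies in the 5-cycle (0 4 8 2 7).
Since the cycle has length 5, π^40 acts on it the same as π^0 (40 mod 5 = 0).
So π^40(2) = 2.

2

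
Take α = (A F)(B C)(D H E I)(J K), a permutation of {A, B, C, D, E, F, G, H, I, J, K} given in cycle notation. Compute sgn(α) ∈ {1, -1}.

The cycle lengths are 4, 2, 2, 2, 1.
A cycle is odd iff its length is even; α has 4 even-length cycles, so sgn(α) = (−1)^4 and α is even.

1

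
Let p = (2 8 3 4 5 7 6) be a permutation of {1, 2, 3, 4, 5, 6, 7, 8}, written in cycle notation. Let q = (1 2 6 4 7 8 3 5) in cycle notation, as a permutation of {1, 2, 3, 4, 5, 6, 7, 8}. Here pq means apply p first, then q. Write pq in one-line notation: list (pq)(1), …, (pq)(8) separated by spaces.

2 3 7 1 8 6 4 5

Chase each element through p then q: 1 → 1 → 2; 2 → 8 → 3; 3 → 4 → 7; 4 → 5 → 1; 5 → 7 → 8; 6 → 2 → 6; 7 → 6 → 4; 8 → 3 → 5.
So pq in one-line form is 2 3 7 1 8 6 4 5.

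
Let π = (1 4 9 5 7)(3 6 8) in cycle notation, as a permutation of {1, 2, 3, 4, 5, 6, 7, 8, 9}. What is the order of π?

15

The disjoint cycles have lengths 5, 3, 1.
Since disjoint cycles commute, ord(π) = lcm(5, 3) = 15.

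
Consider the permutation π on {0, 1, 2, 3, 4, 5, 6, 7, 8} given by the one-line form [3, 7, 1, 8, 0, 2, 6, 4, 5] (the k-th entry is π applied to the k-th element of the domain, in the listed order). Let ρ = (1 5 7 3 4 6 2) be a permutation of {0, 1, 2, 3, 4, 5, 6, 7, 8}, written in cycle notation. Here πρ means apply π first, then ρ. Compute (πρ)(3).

8

π(3) = 8, then ρ(8) = 8; composing gives (πρ)(3) = 8.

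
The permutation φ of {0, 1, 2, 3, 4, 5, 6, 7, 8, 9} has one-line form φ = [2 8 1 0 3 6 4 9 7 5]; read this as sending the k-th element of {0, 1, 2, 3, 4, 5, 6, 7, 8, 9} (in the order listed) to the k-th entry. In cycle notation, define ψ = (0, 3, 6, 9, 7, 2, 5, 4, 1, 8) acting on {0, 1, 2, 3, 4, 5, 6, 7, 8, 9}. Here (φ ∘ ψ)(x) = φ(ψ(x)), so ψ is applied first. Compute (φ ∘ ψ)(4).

First apply ψ: ψ(4) = 1, then φ(1) = 8. Thus (φ ∘ ψ)(4) = 8.

8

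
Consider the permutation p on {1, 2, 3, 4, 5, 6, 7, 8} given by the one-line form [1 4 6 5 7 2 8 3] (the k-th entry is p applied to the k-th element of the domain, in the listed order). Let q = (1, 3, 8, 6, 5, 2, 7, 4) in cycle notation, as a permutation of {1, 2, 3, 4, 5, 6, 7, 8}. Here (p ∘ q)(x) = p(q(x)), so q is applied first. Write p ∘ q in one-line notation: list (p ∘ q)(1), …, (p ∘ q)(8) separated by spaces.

(p ∘ q)(x) = p(q(x)). Computing each image: p(q(1)) = p(3) = 6, p(q(2)) = p(7) = 8, p(q(3)) = p(8) = 3, p(q(4)) = p(1) = 1, p(q(5)) = p(2) = 4, p(q(6)) = p(5) = 7, p(q(7)) = p(4) = 5, p(q(8)) = p(6) = 2.
Hence p ∘ q = [6 8 3 1 4 7 5 2].

6 8 3 1 4 7 5 2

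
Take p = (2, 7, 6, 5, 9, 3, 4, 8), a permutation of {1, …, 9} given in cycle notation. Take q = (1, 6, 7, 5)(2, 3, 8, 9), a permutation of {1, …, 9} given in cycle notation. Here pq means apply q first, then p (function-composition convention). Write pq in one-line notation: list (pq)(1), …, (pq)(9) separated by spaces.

5 4 2 8 1 6 9 3 7

(pq)(x) = p(q(x)). Computing each image: p(q(1)) = p(6) = 5, p(q(2)) = p(3) = 4, p(q(3)) = p(8) = 2, p(q(4)) = p(4) = 8, p(q(5)) = p(1) = 1, p(q(6)) = p(7) = 6, p(q(7)) = p(5) = 9, p(q(8)) = p(9) = 3, p(q(9)) = p(2) = 7.
Hence pq = [5 4 2 8 1 6 9 3 7].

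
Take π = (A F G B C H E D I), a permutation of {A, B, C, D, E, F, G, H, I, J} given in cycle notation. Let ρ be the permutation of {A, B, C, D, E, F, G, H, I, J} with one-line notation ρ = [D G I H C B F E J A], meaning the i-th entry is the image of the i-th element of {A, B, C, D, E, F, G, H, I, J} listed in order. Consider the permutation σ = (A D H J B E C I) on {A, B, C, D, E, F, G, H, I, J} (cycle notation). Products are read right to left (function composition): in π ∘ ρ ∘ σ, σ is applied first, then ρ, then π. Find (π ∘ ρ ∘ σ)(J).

B

(π ∘ ρ ∘ σ)(J) = π(ρ(σ(J))). σ(J) = B, then ρ(B) = G, then π(G) = B, so the result is B.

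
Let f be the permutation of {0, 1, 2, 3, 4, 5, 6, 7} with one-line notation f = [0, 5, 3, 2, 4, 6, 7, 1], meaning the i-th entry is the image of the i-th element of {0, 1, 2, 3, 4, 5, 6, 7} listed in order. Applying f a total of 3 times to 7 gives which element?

6

Tracing 7 → 1 → … returns to 7 after 4 steps, so 7 lies in a 4-cycle (1, 5, 6, 7).
Stepping 3 places around the cycle: 7 → 1 → 5 → 6.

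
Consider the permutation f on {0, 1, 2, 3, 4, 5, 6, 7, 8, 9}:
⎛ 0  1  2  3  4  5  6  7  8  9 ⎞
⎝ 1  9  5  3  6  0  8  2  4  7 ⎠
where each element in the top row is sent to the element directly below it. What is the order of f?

Decomposing into disjoint cycles gives cycle lengths 6, 3, 1.
Since disjoint cycles commute, ord(f) = lcm(6, 3) = 6.

6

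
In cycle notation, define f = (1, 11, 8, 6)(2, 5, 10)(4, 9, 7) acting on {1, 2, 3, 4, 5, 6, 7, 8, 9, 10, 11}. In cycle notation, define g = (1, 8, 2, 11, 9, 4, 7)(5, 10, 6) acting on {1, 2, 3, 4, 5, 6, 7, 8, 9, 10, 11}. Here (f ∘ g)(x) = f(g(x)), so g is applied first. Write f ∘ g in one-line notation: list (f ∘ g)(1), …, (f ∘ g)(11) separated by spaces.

For each element, apply g then f: 1 → 8 → 6; 2 → 11 → 8; 3 → 3 → 3; 4 → 7 → 4; 5 → 10 → 2; 6 → 5 → 10; 7 → 1 → 11; 8 → 2 → 5; 9 → 4 → 9; 10 → 6 → 1; 11 → 9 → 7.
Collecting the images, f ∘ g = [6 8 3 4 2 10 11 5 9 1 7].

6 8 3 4 2 10 11 5 9 1 7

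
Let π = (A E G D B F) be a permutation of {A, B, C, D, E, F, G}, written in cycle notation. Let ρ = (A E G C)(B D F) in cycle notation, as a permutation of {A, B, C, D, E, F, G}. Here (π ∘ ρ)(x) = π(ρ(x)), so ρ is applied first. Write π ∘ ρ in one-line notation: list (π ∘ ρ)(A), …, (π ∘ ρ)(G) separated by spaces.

G B E A D F C

Chase each element through ρ then π: A → E → G; B → D → B; C → A → E; D → F → A; E → G → D; F → B → F; G → C → C.
So π ∘ ρ in one-line form is G B E A D F C.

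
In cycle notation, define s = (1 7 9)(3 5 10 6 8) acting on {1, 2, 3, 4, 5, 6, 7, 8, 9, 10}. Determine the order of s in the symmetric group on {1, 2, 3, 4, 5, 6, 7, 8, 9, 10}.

The cycle type of s is (5, 3, 1, 1).
Since disjoint cycles commute, ord(s) = lcm(5, 3) = 15.

15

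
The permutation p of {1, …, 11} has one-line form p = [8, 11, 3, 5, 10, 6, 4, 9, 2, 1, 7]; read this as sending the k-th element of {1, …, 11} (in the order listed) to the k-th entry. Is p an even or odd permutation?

even

In disjoint-cycle form the cycle lengths are 9, 1, 1.
A cycle is odd iff its length is even; p has 0 even-length cycles, so sgn(p) = (−1)^0 and p is even.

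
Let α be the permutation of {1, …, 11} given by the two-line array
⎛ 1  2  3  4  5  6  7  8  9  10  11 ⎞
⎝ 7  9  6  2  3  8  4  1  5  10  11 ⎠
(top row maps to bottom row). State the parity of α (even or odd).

In disjoint-cycle form the cycle lengths are 9, 1, 1.
A cycle is odd iff its length is even; α has 0 even-length cycles, so sgn(α) = (−1)^0 and α is even.

even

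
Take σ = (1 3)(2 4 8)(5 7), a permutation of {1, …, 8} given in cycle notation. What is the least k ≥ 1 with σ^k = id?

6

The cycle type of σ is (3, 2, 2, 1).
The order of σ is the least common multiple of its cycle lengths: lcm(3, 2, 2) = 6.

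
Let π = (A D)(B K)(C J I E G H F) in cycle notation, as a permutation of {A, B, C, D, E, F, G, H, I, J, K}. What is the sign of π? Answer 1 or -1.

1

The cycle lengths are 7, 2, 2.
A cycle is odd iff its length is even; π has 2 even-length cycles, so sgn(π) = (−1)^2 and π is even.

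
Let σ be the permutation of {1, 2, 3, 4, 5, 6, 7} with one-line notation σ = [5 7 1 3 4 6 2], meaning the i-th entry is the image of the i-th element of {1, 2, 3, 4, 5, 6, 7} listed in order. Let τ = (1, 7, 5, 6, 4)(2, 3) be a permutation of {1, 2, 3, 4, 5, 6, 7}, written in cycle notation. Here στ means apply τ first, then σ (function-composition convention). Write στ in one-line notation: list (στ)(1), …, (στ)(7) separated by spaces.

(στ)(x) = σ(τ(x)). Computing each image: σ(τ(1)) = σ(7) = 2, σ(τ(2)) = σ(3) = 1, σ(τ(3)) = σ(2) = 7, σ(τ(4)) = σ(1) = 5, σ(τ(5)) = σ(6) = 6, σ(τ(6)) = σ(4) = 3, σ(τ(7)) = σ(5) = 4.
Hence στ = [2 1 7 5 6 3 4].

2 1 7 5 6 3 4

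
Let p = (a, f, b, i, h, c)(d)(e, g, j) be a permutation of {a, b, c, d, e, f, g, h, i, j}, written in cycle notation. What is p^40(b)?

a

b lies in the 6-cycle (a, f, b, i, h, c).
On a 6-cycle, p^6 is the identity, so p^40 = p^4 there (40 ≡ 4 mod 6).
Advancing 4 steps from b: b → i → h → c → a.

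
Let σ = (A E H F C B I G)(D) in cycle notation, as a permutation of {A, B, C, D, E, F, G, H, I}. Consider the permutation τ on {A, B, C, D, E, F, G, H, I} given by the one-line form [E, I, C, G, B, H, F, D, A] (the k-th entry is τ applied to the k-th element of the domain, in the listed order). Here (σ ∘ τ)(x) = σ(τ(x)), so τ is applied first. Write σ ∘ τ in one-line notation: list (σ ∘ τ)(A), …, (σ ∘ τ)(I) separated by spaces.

(σ ∘ τ)(x) = σ(τ(x)). Computing each image: σ(τ(A)) = σ(E) = H, σ(τ(B)) = σ(I) = G, σ(τ(C)) = σ(C) = B, σ(τ(D)) = σ(G) = A, σ(τ(E)) = σ(B) = I, σ(τ(F)) = σ(H) = F, σ(τ(G)) = σ(F) = C, σ(τ(H)) = σ(D) = D, σ(τ(I)) = σ(A) = E.
Hence σ ∘ τ = [H G B A I F C D E].

H G B A I F C D E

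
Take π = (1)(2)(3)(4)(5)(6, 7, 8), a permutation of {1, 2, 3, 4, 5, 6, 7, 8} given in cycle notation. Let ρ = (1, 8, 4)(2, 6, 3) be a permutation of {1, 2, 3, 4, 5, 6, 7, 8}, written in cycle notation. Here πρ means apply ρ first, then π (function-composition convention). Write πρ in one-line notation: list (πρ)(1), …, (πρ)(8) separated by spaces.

Chase each element through ρ then π: 1 → 8 → 6; 2 → 6 → 7; 3 → 2 → 2; 4 → 1 → 1; 5 → 5 → 5; 6 → 3 → 3; 7 → 7 → 8; 8 → 4 → 4.
So πρ in one-line form is 6 7 2 1 5 3 8 4.

6 7 2 1 5 3 8 4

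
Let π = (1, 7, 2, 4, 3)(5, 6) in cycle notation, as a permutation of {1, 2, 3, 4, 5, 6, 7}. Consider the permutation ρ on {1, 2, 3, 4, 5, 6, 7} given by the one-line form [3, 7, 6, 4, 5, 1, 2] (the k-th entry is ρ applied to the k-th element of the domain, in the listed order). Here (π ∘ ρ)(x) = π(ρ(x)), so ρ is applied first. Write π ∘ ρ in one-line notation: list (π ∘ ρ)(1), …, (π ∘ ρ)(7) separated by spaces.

1 2 5 3 6 7 4

For each element, apply ρ then π: 1 → 3 → 1; 2 → 7 → 2; 3 → 6 → 5; 4 → 4 → 3; 5 → 5 → 6; 6 → 1 → 7; 7 → 2 → 4.
Collecting the images, π ∘ ρ = [1 2 5 3 6 7 4].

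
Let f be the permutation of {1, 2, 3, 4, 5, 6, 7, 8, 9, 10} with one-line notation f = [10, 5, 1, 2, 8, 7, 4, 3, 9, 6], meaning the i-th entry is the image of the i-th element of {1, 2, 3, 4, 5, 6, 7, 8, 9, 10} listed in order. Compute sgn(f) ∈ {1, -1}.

In disjoint-cycle form the cycle lengths are 9, 1.
A cycle of length ℓ contributes ℓ−1 transpositions, so f is a product of 8 transpositions — even.

1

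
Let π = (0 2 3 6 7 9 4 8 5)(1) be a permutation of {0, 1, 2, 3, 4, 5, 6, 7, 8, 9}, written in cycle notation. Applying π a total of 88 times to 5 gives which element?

4

5 lies in the 9-cycle (0 2 3 6 7 9 4 8 5).
On a 9-cycle, π^9 is the identity, so π^88 = π^7 there (88 ≡ 7 mod 9).
Stepping 7 places around the cycle: 5 → 0 → 2 → 3 → 6 → 7 → 9 → 4.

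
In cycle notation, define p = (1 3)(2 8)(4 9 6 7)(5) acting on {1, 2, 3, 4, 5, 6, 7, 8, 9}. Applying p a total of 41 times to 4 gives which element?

4 lies in the 4-cycle (4 9 6 7).
On a 4-cycle, p^4 is the identity, so p^41 = p^1 there (41 ≡ 1 mod 4).
Stepping 1 place around the cycle: 4 → 9.

9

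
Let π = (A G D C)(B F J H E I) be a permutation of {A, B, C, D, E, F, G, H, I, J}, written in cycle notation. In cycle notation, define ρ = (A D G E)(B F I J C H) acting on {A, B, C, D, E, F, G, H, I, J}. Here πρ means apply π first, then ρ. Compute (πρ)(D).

π(D) = C, then ρ(C) = H; composing gives (πρ)(D) = H.

H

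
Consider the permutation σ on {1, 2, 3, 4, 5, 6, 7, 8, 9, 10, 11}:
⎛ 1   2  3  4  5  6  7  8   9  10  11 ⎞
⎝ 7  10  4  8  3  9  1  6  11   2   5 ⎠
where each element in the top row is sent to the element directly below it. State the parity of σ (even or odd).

In disjoint-cycle form the cycle lengths are 7, 2, 2.
A cycle is odd iff its length is even; σ has 2 even-length cycles, so sgn(σ) = (−1)^2 and σ is even.

even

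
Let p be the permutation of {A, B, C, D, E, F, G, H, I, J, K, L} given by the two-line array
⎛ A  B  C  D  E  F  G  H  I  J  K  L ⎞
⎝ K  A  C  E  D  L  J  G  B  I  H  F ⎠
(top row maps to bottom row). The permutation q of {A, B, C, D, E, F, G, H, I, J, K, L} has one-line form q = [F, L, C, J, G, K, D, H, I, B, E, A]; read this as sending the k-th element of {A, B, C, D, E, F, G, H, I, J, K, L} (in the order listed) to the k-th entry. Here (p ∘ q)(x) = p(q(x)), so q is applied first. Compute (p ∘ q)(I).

B

q(I) = I, then p(I) = B; composing gives (p ∘ q)(I) = B.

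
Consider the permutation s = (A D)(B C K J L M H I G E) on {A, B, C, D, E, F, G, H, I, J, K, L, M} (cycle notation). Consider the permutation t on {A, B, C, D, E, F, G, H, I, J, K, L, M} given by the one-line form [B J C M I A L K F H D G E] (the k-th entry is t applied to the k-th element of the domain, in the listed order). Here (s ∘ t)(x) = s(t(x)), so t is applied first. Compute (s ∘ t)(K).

(s ∘ t)(K) = s(t(K)). t(K) = D, then s(D) = A. So (s ∘ t)(K) = A.

A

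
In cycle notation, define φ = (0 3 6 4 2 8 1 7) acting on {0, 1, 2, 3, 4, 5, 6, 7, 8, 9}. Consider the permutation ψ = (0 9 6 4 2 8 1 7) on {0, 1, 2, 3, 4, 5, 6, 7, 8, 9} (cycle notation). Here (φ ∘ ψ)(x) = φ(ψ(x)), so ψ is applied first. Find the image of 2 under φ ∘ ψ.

First apply ψ: ψ(2) = 8, then φ(8) = 1. Thus (φ ∘ ψ)(2) = 1.

1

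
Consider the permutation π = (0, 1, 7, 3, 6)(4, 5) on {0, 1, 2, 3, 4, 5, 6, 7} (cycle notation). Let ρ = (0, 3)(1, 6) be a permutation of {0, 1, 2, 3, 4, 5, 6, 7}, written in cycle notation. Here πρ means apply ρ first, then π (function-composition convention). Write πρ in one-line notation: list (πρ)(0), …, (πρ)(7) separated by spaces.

For each element, apply ρ then π: 0 → 3 → 6; 1 → 6 → 0; 2 → 2 → 2; 3 → 0 → 1; 4 → 4 → 5; 5 → 5 → 4; 6 → 1 → 7; 7 → 7 → 3.
So πρ in one-line form is 6 0 2 1 5 4 7 3.

6 0 2 1 5 4 7 3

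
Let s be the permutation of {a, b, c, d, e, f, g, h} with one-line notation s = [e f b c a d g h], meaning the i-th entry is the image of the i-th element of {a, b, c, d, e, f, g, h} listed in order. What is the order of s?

The disjoint-cycle form of s has cycle lengths 4, 2, 1, 1.
The order is lcm(4, 2) = 4.

4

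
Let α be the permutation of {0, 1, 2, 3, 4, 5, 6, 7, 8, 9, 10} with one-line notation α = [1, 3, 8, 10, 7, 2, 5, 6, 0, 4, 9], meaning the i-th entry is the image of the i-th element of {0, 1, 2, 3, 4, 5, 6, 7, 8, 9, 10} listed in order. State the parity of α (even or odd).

even

In disjoint-cycle form the cycle lengths are 11.
A cycle of length ℓ contributes ℓ−1 transpositions, so α is a product of 10 transpositions — even.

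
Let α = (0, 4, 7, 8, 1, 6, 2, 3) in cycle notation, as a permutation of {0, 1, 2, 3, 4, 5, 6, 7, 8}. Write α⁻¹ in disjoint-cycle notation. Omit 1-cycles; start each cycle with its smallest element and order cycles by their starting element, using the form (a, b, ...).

The inverse reverses each cycle.
Reversing each cycle of α and rotating so the smallest element leads gives (0, 3, 2, 6, 1, 8, 7, 4).

(0, 3, 2, 6, 1, 8, 7, 4)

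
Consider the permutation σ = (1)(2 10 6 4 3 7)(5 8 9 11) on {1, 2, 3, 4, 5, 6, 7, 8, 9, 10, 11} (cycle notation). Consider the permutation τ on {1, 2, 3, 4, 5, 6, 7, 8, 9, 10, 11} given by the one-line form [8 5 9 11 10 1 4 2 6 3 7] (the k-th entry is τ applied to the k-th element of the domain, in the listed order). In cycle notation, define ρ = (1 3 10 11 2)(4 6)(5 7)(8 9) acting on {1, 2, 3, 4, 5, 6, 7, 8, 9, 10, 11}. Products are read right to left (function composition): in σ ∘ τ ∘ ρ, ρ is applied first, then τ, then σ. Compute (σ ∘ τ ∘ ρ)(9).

Chase 9: ρ(9) = 8; τ(8) = 2; σ(2) = 10. Hence (σ ∘ τ ∘ ρ)(9) = 10.

10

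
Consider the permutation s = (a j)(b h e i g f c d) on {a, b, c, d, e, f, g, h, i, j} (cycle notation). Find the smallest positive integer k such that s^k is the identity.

8

The cycle type of s is (8, 2).
The order of s is the least common multiple of its cycle lengths: lcm(8, 2) = 8.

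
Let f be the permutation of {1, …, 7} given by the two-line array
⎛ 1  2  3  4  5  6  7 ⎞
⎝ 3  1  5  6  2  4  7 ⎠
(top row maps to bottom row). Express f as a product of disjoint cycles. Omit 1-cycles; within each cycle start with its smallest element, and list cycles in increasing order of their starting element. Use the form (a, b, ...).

(1, 3, 5, 2)(4, 6)

Start at 1 and follow images: 1 → 3 → 5 → 2 → 1, giving the cycle (1, 3, 5, 2).
Repeating from the next unused element and collecting all non-trivial cycles gives (1, 3, 5, 2)(4, 6).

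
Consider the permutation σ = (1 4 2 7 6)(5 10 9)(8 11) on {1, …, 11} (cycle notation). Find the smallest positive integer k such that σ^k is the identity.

30

The cycle type of σ is (5, 3, 2, 1).
The order is lcm(5, 3, 2) = 30.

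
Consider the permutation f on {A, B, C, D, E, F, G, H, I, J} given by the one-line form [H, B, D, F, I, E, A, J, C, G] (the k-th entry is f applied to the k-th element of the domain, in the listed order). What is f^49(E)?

F

Tracing E → I → … returns to E after 5 steps, so E lies in a 5-cycle (C D F E I).
Since the cycle has length 5, f^49 acts on it the same as f^4 (49 mod 5 = 4).
Stepping 4 places around the cycle: E → I → C → D → F.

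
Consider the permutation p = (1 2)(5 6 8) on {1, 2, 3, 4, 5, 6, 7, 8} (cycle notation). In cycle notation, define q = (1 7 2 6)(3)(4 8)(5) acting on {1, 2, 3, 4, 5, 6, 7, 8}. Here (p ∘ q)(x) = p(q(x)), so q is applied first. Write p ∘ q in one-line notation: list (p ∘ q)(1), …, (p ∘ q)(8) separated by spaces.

For each element, apply q then p: 1 → 7 → 7; 2 → 6 → 8; 3 → 3 → 3; 4 → 8 → 5; 5 → 5 → 6; 6 → 1 → 2; 7 → 2 → 1; 8 → 4 → 4.
So p ∘ q in one-line form is 7 8 3 5 6 2 1 4.

7 8 3 5 6 2 1 4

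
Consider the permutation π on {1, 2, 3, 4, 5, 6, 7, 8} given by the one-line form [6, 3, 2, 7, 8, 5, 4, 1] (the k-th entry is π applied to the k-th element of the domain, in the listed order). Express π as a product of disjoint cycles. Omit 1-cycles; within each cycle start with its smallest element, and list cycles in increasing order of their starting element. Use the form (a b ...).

(1 6 5 8)(2 3)(4 7)

Start at 1 and follow images: 1 → 6 → 5 → 8 → 1, giving the cycle (1 6 5 8).
Continuing from each remaining unvisited element yields (1 6 5 8)(2 3)(4 7).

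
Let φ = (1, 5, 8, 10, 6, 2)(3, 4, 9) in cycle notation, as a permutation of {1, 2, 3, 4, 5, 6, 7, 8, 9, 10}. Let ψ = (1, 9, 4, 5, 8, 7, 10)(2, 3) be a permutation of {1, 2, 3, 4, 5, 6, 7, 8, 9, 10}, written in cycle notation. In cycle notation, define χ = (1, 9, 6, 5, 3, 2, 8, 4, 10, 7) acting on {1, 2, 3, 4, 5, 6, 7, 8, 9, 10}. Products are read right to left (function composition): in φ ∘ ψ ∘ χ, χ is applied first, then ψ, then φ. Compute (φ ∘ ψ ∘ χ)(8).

8

(φ ∘ ψ ∘ χ)(8) = φ(ψ(χ(8))). χ(8) = 4, then ψ(4) = 5, then φ(5) = 8, so the result is 8.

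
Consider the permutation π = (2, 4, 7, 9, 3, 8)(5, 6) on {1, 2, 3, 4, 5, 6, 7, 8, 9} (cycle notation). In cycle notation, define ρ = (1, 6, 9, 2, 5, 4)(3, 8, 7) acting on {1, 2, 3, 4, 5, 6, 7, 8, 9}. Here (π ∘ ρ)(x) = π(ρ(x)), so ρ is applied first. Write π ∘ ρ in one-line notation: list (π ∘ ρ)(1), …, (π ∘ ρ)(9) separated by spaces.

(π ∘ ρ)(x) = π(ρ(x)). Computing each image: π(ρ(1)) = π(6) = 5, π(ρ(2)) = π(5) = 6, π(ρ(3)) = π(8) = 2, π(ρ(4)) = π(1) = 1, π(ρ(5)) = π(4) = 7, π(ρ(6)) = π(9) = 3, π(ρ(7)) = π(3) = 8, π(ρ(8)) = π(7) = 9, π(ρ(9)) = π(2) = 4.
Hence π ∘ ρ = [5 6 2 1 7 3 8 9 4].

5 6 2 1 7 3 8 9 4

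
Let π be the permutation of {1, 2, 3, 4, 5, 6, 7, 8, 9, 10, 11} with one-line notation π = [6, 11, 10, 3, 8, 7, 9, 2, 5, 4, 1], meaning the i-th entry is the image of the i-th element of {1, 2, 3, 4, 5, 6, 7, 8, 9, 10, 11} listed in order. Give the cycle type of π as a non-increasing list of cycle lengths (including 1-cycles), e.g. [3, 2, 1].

[8, 3]

The disjoint cycles are (1, 6, 7, 9, 5, 8, 2, 11)(3, 10, 4), with lengths 8, 3 in non-increasing order.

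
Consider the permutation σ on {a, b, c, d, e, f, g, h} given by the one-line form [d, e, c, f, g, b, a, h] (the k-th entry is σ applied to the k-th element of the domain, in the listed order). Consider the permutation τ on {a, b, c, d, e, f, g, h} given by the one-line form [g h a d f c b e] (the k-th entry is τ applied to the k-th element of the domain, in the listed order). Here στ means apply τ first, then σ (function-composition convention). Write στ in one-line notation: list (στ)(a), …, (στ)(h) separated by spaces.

Chase each element through τ then σ: a → g → a; b → h → h; c → a → d; d → d → f; e → f → b; f → c → c; g → b → e; h → e → g.
So στ in one-line form is a h d f b c e g.

a h d f b c e g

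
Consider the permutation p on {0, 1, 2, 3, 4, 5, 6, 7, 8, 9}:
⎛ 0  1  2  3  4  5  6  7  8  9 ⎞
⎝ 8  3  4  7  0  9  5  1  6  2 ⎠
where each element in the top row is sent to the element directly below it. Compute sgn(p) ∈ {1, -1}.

1

In disjoint-cycle form the cycle lengths are 7, 3.
A cycle of length ℓ contributes ℓ−1 transpositions, so p is a product of 6 + 2 = 8 transpositions — even.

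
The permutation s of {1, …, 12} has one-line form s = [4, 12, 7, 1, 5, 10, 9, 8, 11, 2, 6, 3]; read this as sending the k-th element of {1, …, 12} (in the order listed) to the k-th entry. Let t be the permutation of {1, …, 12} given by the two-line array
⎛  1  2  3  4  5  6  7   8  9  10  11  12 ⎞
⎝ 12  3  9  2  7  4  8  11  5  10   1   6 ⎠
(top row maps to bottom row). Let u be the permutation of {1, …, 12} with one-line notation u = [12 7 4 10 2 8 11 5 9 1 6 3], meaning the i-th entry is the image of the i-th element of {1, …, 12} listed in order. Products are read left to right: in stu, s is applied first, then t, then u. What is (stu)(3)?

5

Apply the permutations in order: s(3) = 7, then t(7) = 8, then u(8) = 5. So (stu)(3) = 5.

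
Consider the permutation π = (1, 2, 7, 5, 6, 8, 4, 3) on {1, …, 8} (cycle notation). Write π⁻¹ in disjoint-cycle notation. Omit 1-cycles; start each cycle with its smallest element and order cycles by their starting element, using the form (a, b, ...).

(1, 3, 4, 8, 6, 5, 7, 2)

Inverting a permutation written in cycle notation just reverses the order within every cycle.
After reversing and putting each cycle's least element first, π⁻¹ = (1, 3, 4, 8, 6, 5, 7, 2).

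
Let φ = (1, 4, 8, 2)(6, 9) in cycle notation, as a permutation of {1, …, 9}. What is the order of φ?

4

The disjoint cycles have lengths 4, 2, 1, 1, 1.
Since disjoint cycles commute, ord(φ) = lcm(4, 2) = 4.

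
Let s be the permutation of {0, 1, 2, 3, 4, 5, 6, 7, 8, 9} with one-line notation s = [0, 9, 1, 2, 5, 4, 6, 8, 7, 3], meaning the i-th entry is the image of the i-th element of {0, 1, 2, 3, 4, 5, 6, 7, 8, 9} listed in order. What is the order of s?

Writing s as disjoint cycles, the cycle lengths are 4, 2, 2, 1, 1.
The order is lcm(4, 2, 2) = 4.

4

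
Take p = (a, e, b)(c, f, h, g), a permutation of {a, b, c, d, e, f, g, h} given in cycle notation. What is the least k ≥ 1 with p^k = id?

12

The disjoint cycles have lengths 4, 3, 1.
Since disjoint cycles commute, ord(p) = lcm(4, 3) = 12.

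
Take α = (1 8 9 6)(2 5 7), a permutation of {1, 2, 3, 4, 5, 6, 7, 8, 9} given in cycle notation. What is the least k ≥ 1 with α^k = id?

12

The disjoint cycles have lengths 4, 3, 1, 1.
The order is lcm(4, 3) = 12.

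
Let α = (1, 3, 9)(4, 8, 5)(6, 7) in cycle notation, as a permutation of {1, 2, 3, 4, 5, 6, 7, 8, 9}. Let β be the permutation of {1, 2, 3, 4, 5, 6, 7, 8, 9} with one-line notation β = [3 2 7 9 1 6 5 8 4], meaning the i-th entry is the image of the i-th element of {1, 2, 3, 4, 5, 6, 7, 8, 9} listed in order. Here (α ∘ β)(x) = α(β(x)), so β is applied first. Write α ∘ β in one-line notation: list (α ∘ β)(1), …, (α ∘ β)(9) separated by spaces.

9 2 6 1 3 7 4 5 8

(α ∘ β)(x) = α(β(x)). Computing each image: α(β(1)) = α(3) = 9, α(β(2)) = α(2) = 2, α(β(3)) = α(7) = 6, α(β(4)) = α(9) = 1, α(β(5)) = α(1) = 3, α(β(6)) = α(6) = 7, α(β(7)) = α(5) = 4, α(β(8)) = α(8) = 5, α(β(9)) = α(4) = 8.
Hence α ∘ β = [9 2 6 1 3 7 4 5 8].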